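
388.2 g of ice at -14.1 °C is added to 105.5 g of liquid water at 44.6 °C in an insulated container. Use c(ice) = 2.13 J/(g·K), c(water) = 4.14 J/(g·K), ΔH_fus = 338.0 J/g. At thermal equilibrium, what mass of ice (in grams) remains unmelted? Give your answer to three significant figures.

m_ice remaining = 365 g

Heat to warm all ice to 0 °C: 388.2×2.13×14.1 = 11659 J
Heat released by water cooling to 0 °C: 105.5×4.14×44.6 = 19480 J
19480 J < 11659 + 388.2×338.0 = 142870.6 J, so not all ice melts; final T = 0 °C.
Heat left for melting: 19480 − 11659 = 7821 J
Mass melted = 7821 / 338.0 = 23.14 g
Ice remaining = 388.2 − 23.14 = 365.06 g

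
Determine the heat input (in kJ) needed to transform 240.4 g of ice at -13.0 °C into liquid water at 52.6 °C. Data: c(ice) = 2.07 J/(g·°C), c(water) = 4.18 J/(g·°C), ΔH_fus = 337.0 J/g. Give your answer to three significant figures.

q1 (heat ice -13.0→0.0 °C): 240.4 × 2.07 × 13.0 = 6469 J
q2 (melt at 0 °C): 240.4 × 337.0 = 81015 J
q3 (heat water 0.0→52.6 °C): 240.4 × 4.18 × 52.6 = 52856 J
Total: 6469 + 81015 + 52856 = 140340 J = 140 kJ

q = 140 kJ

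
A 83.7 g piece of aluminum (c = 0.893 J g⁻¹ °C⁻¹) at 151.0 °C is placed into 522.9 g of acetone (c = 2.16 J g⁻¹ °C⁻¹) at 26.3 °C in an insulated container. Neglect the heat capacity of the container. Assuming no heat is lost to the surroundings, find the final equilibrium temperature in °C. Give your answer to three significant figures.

Heat lost by aluminum = heat gained by acetone.
(83.7)(0.893)(151.0 − T) = (522.9)(2.16)(T − 26.3)
74.7441 (151.0 − T) = 1129.464 (T − 26.3)
11286 − 74.7441 T = 1129.464 T − 29705
40991 = 1204.2081 T
T = 34.04 °C

T_f = 34.0 °C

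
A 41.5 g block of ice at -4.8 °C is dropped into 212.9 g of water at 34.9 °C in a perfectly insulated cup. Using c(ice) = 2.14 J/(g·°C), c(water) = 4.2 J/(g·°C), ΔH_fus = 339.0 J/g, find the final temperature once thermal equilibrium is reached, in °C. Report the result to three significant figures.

Heat to bring ice to 0 °C and melt it: q₁ = 41.5×2.14×4.8 + 41.5×339.0 = 14495 J
Heat the water can supply cooling to 0 °C: 212.9×4.2×34.9 = 31206.9 J > q₁, so all ice melts.
Energy balance: 212.9×4.2×(34.9 − T) = 14495 + 41.5×4.2×(T − 0)
894.18(34.9 − T) = 14495 + 174.3 T
31206.9 − 14495 = 1068.48 T
T = 16711.9 / 1068.48 = 15.64 °C

T_f = 15.6 °C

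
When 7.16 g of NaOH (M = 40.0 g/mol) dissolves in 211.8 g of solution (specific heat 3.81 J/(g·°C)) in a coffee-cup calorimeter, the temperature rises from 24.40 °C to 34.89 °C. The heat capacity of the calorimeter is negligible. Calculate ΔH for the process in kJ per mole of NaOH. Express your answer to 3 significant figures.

|ΔT| = |34.89 − 24.40| = 10.49 °C
|q_surr| = (211.8 × 3.81) × 10.49 = 806.958 × 10.49 = 8465 J
n(NaOH) = 7.16 / 40.0 = 0.1790 mol
Temperature rose, so q_rxn = −|q_surr| = -8.465 kJ
ΔH = q_rxn / n = -47.29 kJ/mol

ΔH = -47.3 kJ/mol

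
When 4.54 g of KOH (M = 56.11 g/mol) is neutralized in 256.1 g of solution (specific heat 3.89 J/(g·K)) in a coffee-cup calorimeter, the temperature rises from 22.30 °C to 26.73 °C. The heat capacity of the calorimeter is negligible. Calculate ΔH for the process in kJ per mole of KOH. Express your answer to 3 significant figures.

|ΔT| = |26.73 − 22.30| = 4.43 °C
|q_surr| = (256.1 × 3.89) × 4.43 = 996.229 × 4.43 = 4413 J
n(KOH) = 4.54 / 56.11 = 0.08091 mol
Temperature rose, so q_rxn = −|q_surr| = -4.413 kJ
ΔH = q_rxn / n = -54.54 kJ/mol

ΔH = -54.5 kJ/mol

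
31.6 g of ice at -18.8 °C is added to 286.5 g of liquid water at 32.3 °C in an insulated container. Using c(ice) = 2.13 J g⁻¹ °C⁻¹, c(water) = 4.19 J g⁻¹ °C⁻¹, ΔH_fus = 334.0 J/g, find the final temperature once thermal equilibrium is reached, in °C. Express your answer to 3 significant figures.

Heat to bring ice to 0 °C and melt it: q₁ = 31.6×2.13×18.8 + 31.6×334.0 = 11820 J
Heat the water can supply cooling to 0 °C: 286.5×4.19×32.3 = 38774.1 J > q₁, so all ice melts.
Energy balance: 286.5×4.19×(32.3 − T) = 11820 + 31.6×4.19×(T − 0)
1200.435(32.3 − T) = 11820 + 132.404 T
38774.1 − 11820 = 1332.839 T
T = 26954.1 / 1332.839 = 20.22 °C

T_f = 20.2 °C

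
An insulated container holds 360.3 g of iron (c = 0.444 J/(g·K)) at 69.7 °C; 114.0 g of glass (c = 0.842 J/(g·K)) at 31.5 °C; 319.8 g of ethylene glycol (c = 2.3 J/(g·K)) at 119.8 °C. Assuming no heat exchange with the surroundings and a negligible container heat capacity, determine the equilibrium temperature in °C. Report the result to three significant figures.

T_f = 103 °C

Σ mᵢcᵢ(T − Tᵢ) = 0  ⇒  T = Σ mᵢcᵢTᵢ / Σ mᵢcᵢ
Σ mᵢcᵢ = 360.3×0.444 + 114.0×0.842 + 319.8×2.3 = 991.5012
Σ mᵢcᵢTᵢ = 159.9732×69.7 + 95.988×31.5 + 735.54×119.8 = 102290
T = 102290 / 991.5012 = 103.2 °C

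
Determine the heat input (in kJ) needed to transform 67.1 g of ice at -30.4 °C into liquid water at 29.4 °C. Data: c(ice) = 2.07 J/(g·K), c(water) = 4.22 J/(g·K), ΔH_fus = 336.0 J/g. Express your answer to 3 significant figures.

q1 (heat ice -30.4→0.0 °C): 67.1 × 2.07 × 30.4 = 4222 J
q2 (melt at 0 °C): 67.1 × 336.0 = 22546 J
q3 (heat water 0.0→29.4 °C): 67.1 × 4.22 × 29.4 = 8325 J
Total: 4222 + 22546 + 8325 = 35093 J = 35.1 kJ

q = 35.1 kJ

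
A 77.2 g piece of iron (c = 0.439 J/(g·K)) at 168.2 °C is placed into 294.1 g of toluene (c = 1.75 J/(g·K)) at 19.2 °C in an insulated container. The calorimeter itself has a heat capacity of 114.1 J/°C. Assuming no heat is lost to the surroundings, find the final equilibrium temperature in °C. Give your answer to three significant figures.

Heat lost by iron = heat gained by toluene + calorimeter.
(77.2)(0.439)(168.2 − T) = [(294.1)(1.75) + 114.1](T − 19.2)
33.8908 (168.2 − T) = 628.775 (T − 19.2)
5700.4 − 33.8908 T = 628.775 T − 12072
17772.4 = 662.6658 T
T = 26.82 °C

T_f = 26.8 °C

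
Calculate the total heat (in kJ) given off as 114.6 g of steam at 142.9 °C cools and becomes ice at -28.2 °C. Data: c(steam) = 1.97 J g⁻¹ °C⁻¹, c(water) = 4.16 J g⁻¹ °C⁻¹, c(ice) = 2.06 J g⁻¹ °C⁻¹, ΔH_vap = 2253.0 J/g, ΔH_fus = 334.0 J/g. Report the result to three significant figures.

q = 360 kJ

q1 (cool steam 142.9→100 °C): 114.6 × 1.97 × 42.9 = 9685 J
q2 (condense at 100 °C): 114.6 × 2253.0 = 258194 J
q3 (cool water 100→0 °C): 114.6 × 4.16 × 100.0 = 47674 J
q4 (freeze at 0 °C): 114.6 × 334.0 = 38276 J
q5 (cool ice 0→-28.2 °C): 114.6 × 2.06 × 28.2 = 6657 J
Total: 9685 + 258194 + 47674 + 38276 + 6657 = 360486 J = 360 kJ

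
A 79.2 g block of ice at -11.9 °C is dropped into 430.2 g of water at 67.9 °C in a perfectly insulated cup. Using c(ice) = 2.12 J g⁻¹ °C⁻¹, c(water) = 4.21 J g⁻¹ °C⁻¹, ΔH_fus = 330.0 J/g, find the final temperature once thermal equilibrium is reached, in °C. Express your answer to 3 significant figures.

Heat to bring ice to 0 °C and melt it: q₁ = 79.2×2.12×11.9 + 79.2×330.0 = 28134 J
Heat the water can supply cooling to 0 °C: 430.2×4.21×67.9 = 122977 J > q₁, so all ice melts.
Energy balance: 430.2×4.21×(67.9 − T) = 28134 + 79.2×4.21×(T − 0)
1811.142(67.9 − T) = 28134 + 333.432 T
122977 − 28134 = 2144.574 T
T = 94843 / 2144.574 = 44.22 °C

T_f = 44.2 °C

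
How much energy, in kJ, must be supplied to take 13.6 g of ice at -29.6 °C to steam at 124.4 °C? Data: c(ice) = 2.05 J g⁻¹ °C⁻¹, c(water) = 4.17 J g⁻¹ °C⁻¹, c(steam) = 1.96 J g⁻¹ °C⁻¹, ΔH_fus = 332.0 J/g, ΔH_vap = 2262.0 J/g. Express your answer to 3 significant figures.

q1 (heat ice -29.6→0.0 °C): 13.6 × 2.05 × 29.6 = 825 J
q2 (melt at 0 °C): 13.6 × 332.0 = 4515 J
q3 (heat water 0.0→100.0 °C): 13.6 × 4.17 × 100.0 = 5671 J
q4 (vaporize at 100 °C): 13.6 × 2262.0 = 30763 J
q5 (heat steam 100.0→124.4 °C): 13.6 × 1.96 × 24.4 = 650 J
Total: 825 + 4515 + 5671 + 30763 + 650 = 42424 J = 42.4 kJ

q = 42.4 kJ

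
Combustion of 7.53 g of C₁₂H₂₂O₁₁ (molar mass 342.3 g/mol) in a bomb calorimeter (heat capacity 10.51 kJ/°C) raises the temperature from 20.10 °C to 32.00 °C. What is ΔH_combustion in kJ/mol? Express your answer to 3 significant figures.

ΔH = -5690 kJ/mol

ΔT = 32.00 − 20.10 = 11.90 °C
q_cal = C_cal × ΔT = 10.51 × 11.90 = 125.069 kJ
n = 7.53 / 342.3 = 0.021998 mol
q_rxn = −q_cal = -125.069 kJ
ΔH = -125.069 / 0.021998 = -5685 kJ/mol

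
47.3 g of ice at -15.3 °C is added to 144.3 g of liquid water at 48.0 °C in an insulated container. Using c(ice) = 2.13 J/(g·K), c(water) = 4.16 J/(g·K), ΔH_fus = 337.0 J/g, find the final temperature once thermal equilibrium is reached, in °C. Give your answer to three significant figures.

T_f = 14.2 °C

Heat to bring ice to 0 °C and melt it: q₁ = 47.3×2.13×15.3 + 47.3×337.0 = 17482 J
Heat the water can supply cooling to 0 °C: 144.3×4.16×48.0 = 28813.8 J > q₁, so all ice melts.
Energy balance: 144.3×4.16×(48.0 − T) = 17482 + 47.3×4.16×(T − 0)
600.288(48.0 − T) = 17482 + 196.768 T
28813.8 − 17482 = 797.056 T
T = 11331.8 / 797.056 = 14.22 °C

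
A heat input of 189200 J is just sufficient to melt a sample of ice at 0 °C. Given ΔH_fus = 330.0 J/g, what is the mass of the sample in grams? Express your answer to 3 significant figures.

m = 573 g

m = q / ΔH_fus = 189200 J / 330.0 J/g = 573 g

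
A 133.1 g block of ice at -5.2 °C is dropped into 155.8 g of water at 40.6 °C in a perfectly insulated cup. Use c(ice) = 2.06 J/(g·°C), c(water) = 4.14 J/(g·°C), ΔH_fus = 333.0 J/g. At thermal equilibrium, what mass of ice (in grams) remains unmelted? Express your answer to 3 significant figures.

Heat to warm all ice to 0 °C: 133.1×2.06×5.2 = 1425.8 J
Heat released by water cooling to 0 °C: 155.8×4.14×40.6 = 26187 J
26187 J < 1425.8 + 133.1×333.0 = 45748.1 J, so not all ice melts; final T = 0 °C.
Heat left for melting: 26187 − 1425.8 = 24761.2 J
Mass melted = 24761.2 / 333.0 = 74.36 g
Ice remaining = 133.1 − 74.36 = 58.74 g

m_ice remaining = 58.7 g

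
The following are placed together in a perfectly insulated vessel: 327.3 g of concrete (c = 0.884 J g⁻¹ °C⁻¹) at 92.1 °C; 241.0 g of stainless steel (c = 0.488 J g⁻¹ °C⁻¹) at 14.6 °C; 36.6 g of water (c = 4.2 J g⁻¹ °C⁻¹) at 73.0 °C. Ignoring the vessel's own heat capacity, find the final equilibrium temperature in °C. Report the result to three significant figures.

Σ mᵢcᵢ(T − Tᵢ) = 0  ⇒  T = Σ mᵢcᵢTᵢ / Σ mᵢcᵢ
Σ mᵢcᵢ = 327.3×0.884 + 241.0×0.488 + 36.6×4.2 = 560.6612
Σ mᵢcᵢTᵢ = 289.3332×92.1 + 117.608×14.6 + 153.72×73.0 = 39586
T = 39586 / 560.6612 = 70.61 °C

T_f = 70.6 °C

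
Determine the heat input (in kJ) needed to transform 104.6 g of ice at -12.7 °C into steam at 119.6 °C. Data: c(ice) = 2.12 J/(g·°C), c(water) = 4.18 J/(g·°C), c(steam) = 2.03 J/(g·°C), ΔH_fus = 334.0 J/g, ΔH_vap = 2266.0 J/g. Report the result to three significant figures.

q1 (heat ice -12.7→0.0 °C): 104.6 × 2.12 × 12.7 = 2816 J
q2 (melt at 0 °C): 104.6 × 334.0 = 34936 J
q3 (heat water 0.0→100.0 °C): 104.6 × 4.18 × 100.0 = 43723 J
q4 (vaporize at 100 °C): 104.6 × 2266.0 = 237024 J
q5 (heat steam 100.0→119.6 °C): 104.6 × 2.03 × 19.6 = 4162 J
Total: 2816 + 34936 + 43723 + 237024 + 4162 = 322661 J = 323 kJ

q = 323 kJ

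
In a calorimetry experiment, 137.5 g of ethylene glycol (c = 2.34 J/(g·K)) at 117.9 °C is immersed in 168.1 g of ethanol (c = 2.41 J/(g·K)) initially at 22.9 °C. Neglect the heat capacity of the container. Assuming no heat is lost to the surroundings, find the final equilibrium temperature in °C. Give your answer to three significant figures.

T_f = 65.0 °C

Heat lost by ethylene glycol = heat gained by ethanol.
(137.5)(2.34)(117.9 − T) = (168.1)(2.41)(T − 22.9)
321.75 (117.9 − T) = 405.121 (T − 22.9)
37934 − 321.75 T = 405.121 T − 9277.3
47211.3 = 726.871 T
T = 64.95 °C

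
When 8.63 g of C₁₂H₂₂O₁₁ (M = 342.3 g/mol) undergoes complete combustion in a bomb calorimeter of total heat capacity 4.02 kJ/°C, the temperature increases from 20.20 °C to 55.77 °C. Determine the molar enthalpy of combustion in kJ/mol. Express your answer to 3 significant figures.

ΔH = -5670 kJ/mol

ΔT = 55.77 − 20.20 = 35.57 °C
q_cal = C_cal × ΔT = 4.02 × 35.57 = 142.9914 kJ
n = 8.63 / 342.3 = 0.02521 mol
q_rxn = −q_cal = -142.9914 kJ
ΔH = -142.9914 / 0.02521 = -5672 kJ/mol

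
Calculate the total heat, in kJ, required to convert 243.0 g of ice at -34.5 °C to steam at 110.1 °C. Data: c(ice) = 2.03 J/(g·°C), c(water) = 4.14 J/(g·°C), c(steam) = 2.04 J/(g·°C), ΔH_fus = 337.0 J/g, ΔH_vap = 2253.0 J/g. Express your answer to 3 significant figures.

q1 (heat ice -34.5→0.0 °C): 243.0 × 2.03 × 34.5 = 17019 J
q2 (melt at 0 °C): 243.0 × 337.0 = 81891 J
q3 (heat water 0.0→100.0 °C): 243.0 × 4.14 × 100.0 = 100602 J
q4 (vaporize at 100 °C): 243.0 × 2253.0 = 547479 J
q5 (heat steam 100.0→110.1 °C): 243.0 × 2.04 × 10.1 = 5007 J
Total: 17019 + 81891 + 100602 + 547479 + 5007 = 751998 J = 752 kJ

q = 752 kJ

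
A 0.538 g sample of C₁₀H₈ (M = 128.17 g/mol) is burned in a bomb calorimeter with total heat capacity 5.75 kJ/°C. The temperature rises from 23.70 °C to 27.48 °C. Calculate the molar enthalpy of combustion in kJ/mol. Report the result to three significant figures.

ΔH = -5180 kJ/mol

ΔT = 27.48 − 23.70 = 3.78 °C
q_cal = C_cal × ΔT = 5.75 × 3.78 = 21.735 kJ
n = 0.538 / 128.17 = 0.004198 mol
q_rxn = −q_cal = -21.735 kJ
ΔH = -21.735 / 0.004198 = -5177 kJ/mol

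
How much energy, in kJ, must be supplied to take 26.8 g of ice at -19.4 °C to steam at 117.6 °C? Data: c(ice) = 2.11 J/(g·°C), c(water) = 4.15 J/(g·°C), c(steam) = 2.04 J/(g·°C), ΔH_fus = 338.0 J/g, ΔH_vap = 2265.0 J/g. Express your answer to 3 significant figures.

q1 (heat ice -19.4→0.0 °C): 26.8 × 2.11 × 19.4 = 1097 J
q2 (melt at 0 °C): 26.8 × 338.0 = 9058 J
q3 (heat water 0.0→100.0 °C): 26.8 × 4.15 × 100.0 = 11122 J
q4 (vaporize at 100 °C): 26.8 × 2265.0 = 60702 J
q5 (heat steam 100.0→117.6 °C): 26.8 × 2.04 × 17.6 = 962 J
Total: 1097 + 9058 + 11122 + 60702 + 962 = 82941 J = 82.9 kJ

q = 82.9 kJ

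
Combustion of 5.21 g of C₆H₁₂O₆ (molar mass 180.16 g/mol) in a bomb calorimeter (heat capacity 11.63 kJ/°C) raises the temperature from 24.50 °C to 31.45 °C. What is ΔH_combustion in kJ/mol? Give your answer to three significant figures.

ΔT = 31.45 − 24.50 = 6.95 °C
q_cal = C_cal × ΔT = 11.63 × 6.95 = 80.8285 kJ
n = 5.21 / 180.16 = 0.0289187 mol
q_rxn = −q_cal = -80.8285 kJ
ΔH = -80.8285 / 0.0289187 = -2795 kJ/mol

ΔH = -2800 kJ/mol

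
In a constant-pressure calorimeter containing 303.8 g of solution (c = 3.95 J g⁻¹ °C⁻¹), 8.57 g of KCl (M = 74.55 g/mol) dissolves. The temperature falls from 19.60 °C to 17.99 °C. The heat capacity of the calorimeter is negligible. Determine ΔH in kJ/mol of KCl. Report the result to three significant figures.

|ΔT| = |17.99 − 19.60| = 1.61 °C
|q_surr| = (303.8 × 3.95) × 1.61 = 1200.01 × 1.61 = 1932 J
n(KCl) = 8.57 / 74.55 = 0.1150 mol
Temperature fell, so q_rxn = +|q_surr| = 1.932 kJ
ΔH = q_rxn / n = 16.80 kJ/mol

ΔH = 16.8 kJ/mol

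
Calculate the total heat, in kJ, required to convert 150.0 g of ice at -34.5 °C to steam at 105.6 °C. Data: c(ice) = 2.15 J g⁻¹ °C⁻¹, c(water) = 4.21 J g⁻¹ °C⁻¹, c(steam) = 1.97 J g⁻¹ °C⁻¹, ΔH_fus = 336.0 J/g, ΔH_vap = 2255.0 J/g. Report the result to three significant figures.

q1 (heat ice -34.5→0.0 °C): 150.0 × 2.15 × 34.5 = 11126 J
q2 (melt at 0 °C): 150.0 × 336.0 = 50400 J
q3 (heat water 0.0→100.0 °C): 150.0 × 4.21 × 100.0 = 63150 J
q4 (vaporize at 100 °C): 150.0 × 2255.0 = 338250 J
q5 (heat steam 100.0→105.6 °C): 150.0 × 1.97 × 5.6 = 1655 J
Total: 11126 + 50400 + 63150 + 338250 + 1655 = 464581 J = 465 kJ

q = 465 kJ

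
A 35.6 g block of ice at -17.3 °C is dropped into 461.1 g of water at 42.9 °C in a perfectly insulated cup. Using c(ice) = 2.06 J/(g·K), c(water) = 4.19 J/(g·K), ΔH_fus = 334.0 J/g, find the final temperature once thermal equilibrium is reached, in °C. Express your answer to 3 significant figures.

Heat to bring ice to 0 °C and melt it: q₁ = 35.6×2.06×17.3 + 35.6×334.0 = 13159 J
Heat the water can supply cooling to 0 °C: 461.1×4.19×42.9 = 82883.2 J > q₁, so all ice melts.
Energy balance: 461.1×4.19×(42.9 − T) = 13159 + 35.6×4.19×(T − 0)
1932.009(42.9 − T) = 13159 + 149.164 T
82883.2 − 13159 = 2081.173 T
T = 69724.2 / 2081.173 = 33.50 °C

T_f = 33.5 °C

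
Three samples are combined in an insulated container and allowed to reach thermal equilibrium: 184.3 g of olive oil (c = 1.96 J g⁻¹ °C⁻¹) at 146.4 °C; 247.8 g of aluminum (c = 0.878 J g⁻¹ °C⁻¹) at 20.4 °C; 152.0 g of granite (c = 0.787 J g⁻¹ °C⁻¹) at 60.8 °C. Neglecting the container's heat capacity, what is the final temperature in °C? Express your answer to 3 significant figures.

T_f = 92.5 °C

Σ mᵢcᵢ(T − Tᵢ) = 0  ⇒  T = Σ mᵢcᵢTᵢ / Σ mᵢcᵢ
Σ mᵢcᵢ = 184.3×1.96 + 247.8×0.878 + 152.0×0.787 = 698.4204
Σ mᵢcᵢTᵢ = 361.228×146.4 + 217.5684×20.4 + 119.624×60.8 = 64595
T = 64595 / 698.4204 = 92.49 °C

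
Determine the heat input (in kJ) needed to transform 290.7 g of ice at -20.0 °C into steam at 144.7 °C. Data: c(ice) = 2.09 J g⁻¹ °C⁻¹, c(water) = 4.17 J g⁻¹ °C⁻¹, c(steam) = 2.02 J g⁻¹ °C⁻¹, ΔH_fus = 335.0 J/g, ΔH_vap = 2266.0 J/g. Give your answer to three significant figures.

q = 916 kJ

q1 (heat ice -20.0→0.0 °C): 290.7 × 2.09 × 20.0 = 12151 J
q2 (melt at 0 °C): 290.7 × 335.0 = 97385 J
q3 (heat water 0.0→100.0 °C): 290.7 × 4.17 × 100.0 = 121222 J
q4 (vaporize at 100 °C): 290.7 × 2266.0 = 658726 J
q5 (heat steam 100.0→144.7 °C): 290.7 × 2.02 × 44.7 = 26248 J
Total: 12151 + 97385 + 121222 + 658726 + 26248 = 915732 J = 916 kJ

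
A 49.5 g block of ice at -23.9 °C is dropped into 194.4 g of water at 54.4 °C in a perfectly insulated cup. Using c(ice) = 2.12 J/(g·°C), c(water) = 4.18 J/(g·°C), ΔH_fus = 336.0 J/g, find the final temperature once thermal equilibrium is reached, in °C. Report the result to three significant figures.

T_f = 24.6 °C

Heat to bring ice to 0 °C and melt it: q₁ = 49.5×2.12×23.9 + 49.5×336.0 = 19140 J
Heat the water can supply cooling to 0 °C: 194.4×4.18×54.4 = 44205.0 J > q₁, so all ice melts.
Energy balance: 194.4×4.18×(54.4 − T) = 19140 + 49.5×4.18×(T − 0)
812.592(54.4 − T) = 19140 + 206.91 T
44205.0 − 19140 = 1019.502 T
T = 25065.0 / 1019.502 = 24.59 °C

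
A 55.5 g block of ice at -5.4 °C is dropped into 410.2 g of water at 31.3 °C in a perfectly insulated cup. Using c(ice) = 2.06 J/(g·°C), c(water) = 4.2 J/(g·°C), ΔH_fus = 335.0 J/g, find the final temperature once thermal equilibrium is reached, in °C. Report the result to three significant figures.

T_f = 17.7 °C

Heat to bring ice to 0 °C and melt it: q₁ = 55.5×2.06×5.4 + 55.5×335.0 = 19210 J
Heat the water can supply cooling to 0 °C: 410.2×4.2×31.3 = 53924.9 J > q₁, so all ice melts.
Energy balance: 410.2×4.2×(31.3 − T) = 19210 + 55.5×4.2×(T − 0)
1722.84(31.3 − T) = 19210 + 233.1 T
53924.9 − 19210 = 1955.94 T
T = 34714.9 / 1955.94 = 17.748 °C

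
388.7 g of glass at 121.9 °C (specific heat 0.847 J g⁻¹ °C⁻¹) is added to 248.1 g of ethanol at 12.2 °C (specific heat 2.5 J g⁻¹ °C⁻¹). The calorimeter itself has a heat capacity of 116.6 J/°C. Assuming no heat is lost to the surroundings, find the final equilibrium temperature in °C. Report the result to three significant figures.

T_f = 46.1 °C

Heat lost by glass = heat gained by ethanol + calorimeter.
(388.7)(0.847)(121.9 − T) = [(248.1)(2.5) + 116.6](T − 12.2)
329.2289 (121.9 − T) = 736.85 (T − 12.2)
40133 − 329.2289 T = 736.85 T − 8989.6
49122.6 = 1066.0789 T
T = 46.08 °C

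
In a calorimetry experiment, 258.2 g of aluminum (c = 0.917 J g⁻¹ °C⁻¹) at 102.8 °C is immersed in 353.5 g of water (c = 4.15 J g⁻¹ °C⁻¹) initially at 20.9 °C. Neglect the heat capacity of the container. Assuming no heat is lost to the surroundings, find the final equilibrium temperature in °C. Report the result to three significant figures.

Heat lost by aluminum = heat gained by water.
(258.2)(0.917)(102.8 − T) = (353.5)(4.15)(T − 20.9)
236.7694 (102.8 − T) = 1467.025 (T − 20.9)
24340 − 236.7694 T = 1467.025 T − 30661
55001 = 1703.7944 T
T = 32.28 °C

T_f = 32.3 °C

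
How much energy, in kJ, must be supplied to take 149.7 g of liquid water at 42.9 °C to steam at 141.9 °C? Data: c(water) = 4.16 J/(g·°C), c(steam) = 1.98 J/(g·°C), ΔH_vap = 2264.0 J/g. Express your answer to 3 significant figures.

q = 387 kJ

q1 (heat water 42.9→100.0 °C): 149.7 × 4.16 × 57.1 = 35559 J
q2 (vaporize at 100 °C): 149.7 × 2264.0 = 338921 J
q3 (heat steam 100.0→141.9 °C): 149.7 × 1.98 × 41.9 = 12419 J
Total: 35559 + 338921 + 12419 = 386899 J = 387 kJ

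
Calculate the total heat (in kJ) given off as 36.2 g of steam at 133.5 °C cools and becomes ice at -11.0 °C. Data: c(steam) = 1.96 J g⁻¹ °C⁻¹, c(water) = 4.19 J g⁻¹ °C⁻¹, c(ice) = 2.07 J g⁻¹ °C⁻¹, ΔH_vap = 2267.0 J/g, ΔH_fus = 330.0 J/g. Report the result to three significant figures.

q = 112 kJ

q1 (cool steam 133.5→100 °C): 36.2 × 1.96 × 33.5 = 2377 J
q2 (condense at 100 °C): 36.2 × 2267.0 = 82065 J
q3 (cool water 100→0 °C): 36.2 × 4.19 × 100.0 = 15168 J
q4 (freeze at 0 °C): 36.2 × 330.0 = 11946 J
q5 (cool ice 0→-11.0 °C): 36.2 × 2.07 × 11.0 = 824 J
Total: 2377 + 82065 + 15168 + 11946 + 824 = 112380 J = 112 kJ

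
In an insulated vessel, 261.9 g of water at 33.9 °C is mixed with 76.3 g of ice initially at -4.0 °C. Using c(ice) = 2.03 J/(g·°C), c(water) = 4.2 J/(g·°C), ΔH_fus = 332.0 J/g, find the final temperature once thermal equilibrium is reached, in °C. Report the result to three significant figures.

T_f = 7.98 °C

Heat to bring ice to 0 °C and melt it: q₁ = 76.3×2.03×4.0 + 76.3×332.0 = 25951 J
Heat the water can supply cooling to 0 °C: 261.9×4.2×33.9 = 37289.3 J > q₁, so all ice melts.
Energy balance: 261.9×4.2×(33.9 − T) = 25951 + 76.3×4.2×(T − 0)
1099.98(33.9 − T) = 25951 + 320.46 T
37289.3 − 25951 = 1420.44 T
T = 11338.3 / 1420.44 = 7.982 °C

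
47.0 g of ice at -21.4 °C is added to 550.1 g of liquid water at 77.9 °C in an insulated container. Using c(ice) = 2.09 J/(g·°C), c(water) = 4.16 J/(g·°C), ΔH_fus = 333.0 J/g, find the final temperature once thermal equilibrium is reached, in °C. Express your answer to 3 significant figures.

Heat to bring ice to 0 °C and melt it: q₁ = 47.0×2.09×21.4 + 47.0×333.0 = 17753 J
Heat the water can supply cooling to 0 °C: 550.1×4.16×77.9 = 178268 J > q₁, so all ice melts.
Energy balance: 550.1×4.16×(77.9 − T) = 17753 + 47.0×4.16×(T − 0)
2288.416(77.9 − T) = 17753 + 195.52 T
178268 − 17753 = 2483.936 T
T = 160515 / 2483.936 = 64.62 °C

T_f = 64.6 °C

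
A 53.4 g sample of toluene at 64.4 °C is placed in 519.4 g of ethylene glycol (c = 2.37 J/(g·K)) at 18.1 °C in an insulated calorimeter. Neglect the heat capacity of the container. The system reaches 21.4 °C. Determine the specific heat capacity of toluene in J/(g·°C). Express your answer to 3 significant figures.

q_gained = (519.4 × 2.37) × (21.4 − 18.1) = 4062 J
q_lost = 53.4 × c × (64.4 − 21.4) = 2296.2 c
Set equal: c = 4062 / 2296.2 = 1.77 J/(g·°C)

c = 1.77 J/(g·°C)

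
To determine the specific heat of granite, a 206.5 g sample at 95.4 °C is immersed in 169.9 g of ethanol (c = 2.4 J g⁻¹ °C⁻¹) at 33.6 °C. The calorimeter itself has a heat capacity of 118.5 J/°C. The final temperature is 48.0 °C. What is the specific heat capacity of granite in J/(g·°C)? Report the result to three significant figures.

c = 0.774 J/(g·°C)

q_gained = (169.9 × 2.4 + 118.5) × (48.0 − 33.6) = 7578 J
q_lost = 206.5 × c × (95.4 − 48.0) = 9788.1 c
Set equal: c = 7578 / 9788.1 = 0.774 J/(g·°C)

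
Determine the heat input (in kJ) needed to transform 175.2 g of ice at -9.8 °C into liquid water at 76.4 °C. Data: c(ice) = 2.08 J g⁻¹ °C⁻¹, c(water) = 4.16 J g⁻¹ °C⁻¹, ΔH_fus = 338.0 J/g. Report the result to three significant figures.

q = 118 kJ

q1 (heat ice -9.8→0.0 °C): 175.2 × 2.08 × 9.8 = 3571 J
q2 (melt at 0 °C): 175.2 × 338.0 = 59218 J
q3 (heat water 0.0→76.4 °C): 175.2 × 4.16 × 76.4 = 55683 J
Total: 3571 + 59218 + 55683 = 118472 J = 118 kJ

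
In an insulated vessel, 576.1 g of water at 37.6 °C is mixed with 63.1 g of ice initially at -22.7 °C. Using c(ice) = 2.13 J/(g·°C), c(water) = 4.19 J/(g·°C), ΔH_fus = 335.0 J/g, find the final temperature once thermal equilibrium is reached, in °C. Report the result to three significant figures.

Heat to bring ice to 0 °C and melt it: q₁ = 63.1×2.13×22.7 + 63.1×335.0 = 24189 J
Heat the water can supply cooling to 0 °C: 576.1×4.19×37.6 = 90761.1 J > q₁, so all ice melts.
Energy balance: 576.1×4.19×(37.6 − T) = 24189 + 63.1×4.19×(T − 0)
2413.859(37.6 − T) = 24189 + 264.389 T
90761.1 − 24189 = 2678.248 T
T = 66572.1 / 2678.248 = 24.86 °C

T_f = 24.9 °C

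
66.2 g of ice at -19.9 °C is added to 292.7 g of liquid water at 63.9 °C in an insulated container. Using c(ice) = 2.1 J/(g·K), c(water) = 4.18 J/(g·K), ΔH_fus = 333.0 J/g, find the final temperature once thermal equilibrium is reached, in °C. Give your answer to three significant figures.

Heat to bring ice to 0 °C and melt it: q₁ = 66.2×2.1×19.9 + 66.2×333.0 = 24811 J
Heat the water can supply cooling to 0 °C: 292.7×4.18×63.9 = 78180.8 J > q₁, so all ice melts.
Energy balance: 292.7×4.18×(63.9 − T) = 24811 + 66.2×4.18×(T − 0)
1223.486(63.9 − T) = 24811 + 276.716 T
78180.8 − 24811 = 1500.202 T
T = 53369.8 / 1500.202 = 35.58 °C

T_f = 35.6 °C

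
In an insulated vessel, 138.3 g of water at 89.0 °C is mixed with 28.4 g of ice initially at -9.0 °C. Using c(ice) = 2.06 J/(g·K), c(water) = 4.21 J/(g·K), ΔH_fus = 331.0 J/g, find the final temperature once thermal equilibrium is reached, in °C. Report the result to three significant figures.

T_f = 59.7 °C

Heat to bring ice to 0 °C and melt it: q₁ = 28.4×2.06×9.0 + 28.4×331.0 = 9926.9 J
Heat the water can supply cooling to 0 °C: 138.3×4.21×89.0 = 51819.6 J > q₁, so all ice melts.
Energy balance: 138.3×4.21×(89.0 − T) = 9926.9 + 28.4×4.21×(T − 0)
582.243(89.0 − T) = 9926.9 + 119.564 T
51819.6 − 9926.9 = 701.807 T
T = 41892.7 / 701.807 = 59.69 °C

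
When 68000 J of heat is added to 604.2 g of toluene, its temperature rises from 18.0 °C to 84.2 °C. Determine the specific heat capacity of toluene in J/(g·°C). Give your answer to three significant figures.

c = q / (m ΔT) = 68000 / (604.2 × 66.2)
c = 68000 / 39998.04 = 1.70 J/(g·°C)

c = 1.70 J/(g·°C)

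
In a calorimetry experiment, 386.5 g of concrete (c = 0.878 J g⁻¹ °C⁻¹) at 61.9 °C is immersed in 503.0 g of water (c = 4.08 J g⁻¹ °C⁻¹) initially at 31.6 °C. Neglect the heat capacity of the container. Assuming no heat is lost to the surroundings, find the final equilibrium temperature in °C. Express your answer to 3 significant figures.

Heat lost by concrete = heat gained by water.
(386.5)(0.878)(61.9 − T) = (503.0)(4.08)(T − 31.6)
339.347 (61.9 − T) = 2052.24 (T − 31.6)
21006 − 339.347 T = 2052.24 T − 64851
85857 = 2391.587 T
T = 35.90 °C

T_f = 35.9 °C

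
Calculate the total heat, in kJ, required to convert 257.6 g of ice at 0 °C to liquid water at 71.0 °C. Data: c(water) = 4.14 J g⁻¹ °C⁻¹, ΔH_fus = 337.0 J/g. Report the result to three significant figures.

q = 163 kJ

q1 (melt at 0 °C): 257.6 × 337.0 = 86811 J
q2 (heat water 0.0→71.0 °C): 257.6 × 4.14 × 71.0 = 75719 J
Total: 86811 + 75719 = 162530 J = 163 kJ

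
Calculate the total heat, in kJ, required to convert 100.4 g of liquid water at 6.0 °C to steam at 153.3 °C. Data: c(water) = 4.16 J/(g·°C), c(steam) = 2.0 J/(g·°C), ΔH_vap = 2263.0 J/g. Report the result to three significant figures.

q = 277 kJ

q1 (heat water 6.0→100.0 °C): 100.4 × 4.16 × 94.0 = 39260 J
q2 (vaporize at 100 °C): 100.4 × 2263.0 = 227205 J
q3 (heat steam 100.0→153.3 °C): 100.4 × 2.0 × 53.3 = 10703 J
Total: 39260 + 227205 + 10703 = 277168 J = 277 kJ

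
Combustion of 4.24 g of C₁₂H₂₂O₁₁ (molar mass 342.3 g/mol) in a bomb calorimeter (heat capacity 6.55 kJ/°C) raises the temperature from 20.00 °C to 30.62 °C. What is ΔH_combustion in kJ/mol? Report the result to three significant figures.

ΔH = -5620 kJ/mol

ΔT = 30.62 − 20.00 = 10.62 °C
q_cal = C_cal × ΔT = 6.55 × 10.62 = 69.561 kJ
n = 4.24 / 342.3 = 0.012387 mol
q_rxn = −q_cal = -69.561 kJ
ΔH = -69.561 / 0.012387 = -5616 kJ/mol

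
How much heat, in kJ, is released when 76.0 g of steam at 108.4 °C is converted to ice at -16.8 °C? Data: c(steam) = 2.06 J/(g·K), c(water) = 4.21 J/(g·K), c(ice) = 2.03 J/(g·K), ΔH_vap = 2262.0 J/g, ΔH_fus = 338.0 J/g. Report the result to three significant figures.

q1 (cool steam 108.4→100 °C): 76.0 × 2.06 × 8.4 = 1315 J
q2 (condense at 100 °C): 76.0 × 2262.0 = 171912 J
q3 (cool water 100→0 °C): 76.0 × 4.21 × 100.0 = 31996 J
q4 (freeze at 0 °C): 76.0 × 338.0 = 25688 J
q5 (cool ice 0→-16.8 °C): 76.0 × 2.03 × 16.8 = 2592 J
Total: 1315 + 171912 + 31996 + 25688 + 2592 = 233503 J = 234 kJ

q = 234 kJ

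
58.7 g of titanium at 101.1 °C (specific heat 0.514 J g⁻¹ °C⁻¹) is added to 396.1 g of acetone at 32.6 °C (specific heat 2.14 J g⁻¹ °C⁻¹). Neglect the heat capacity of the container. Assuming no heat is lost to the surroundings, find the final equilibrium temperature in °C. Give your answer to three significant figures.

T_f = 35.0 °C

Heat lost by titanium = heat gained by acetone.
(58.7)(0.514)(101.1 − T) = (396.1)(2.14)(T − 32.6)
30.1718 (101.1 − T) = 847.654 (T − 32.6)
3050.4 − 30.1718 T = 847.654 T − 27634
30684.4 = 877.8258 T
T = 34.95 °C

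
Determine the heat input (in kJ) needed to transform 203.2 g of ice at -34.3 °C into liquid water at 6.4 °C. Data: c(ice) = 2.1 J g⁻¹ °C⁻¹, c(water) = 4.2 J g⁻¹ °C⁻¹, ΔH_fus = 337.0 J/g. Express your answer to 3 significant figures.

q1 (heat ice -34.3→0.0 °C): 203.2 × 2.1 × 34.3 = 14636 J
q2 (melt at 0 °C): 203.2 × 337.0 = 68478 J
q3 (heat water 0.0→6.4 °C): 203.2 × 4.2 × 6.4 = 5462 J
Total: 14636 + 68478 + 5462 = 88576 J = 88.6 kJ

q = 88.6 kJ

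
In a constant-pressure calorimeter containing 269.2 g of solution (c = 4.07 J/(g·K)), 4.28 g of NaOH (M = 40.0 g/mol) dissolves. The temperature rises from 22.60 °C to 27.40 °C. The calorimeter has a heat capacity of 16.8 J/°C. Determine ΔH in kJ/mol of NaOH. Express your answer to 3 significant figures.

ΔH = -49.9 kJ/mol

|ΔT| = |27.40 − 22.60| = 4.80 °C
|q_surr| = (269.2 × 4.07 + 16.8) × 4.80 = 1112.444 × 4.80 = 5340 J
n(NaOH) = 4.28 / 40.0 = 0.1070 mol
Temperature rose, so q_rxn = −|q_surr| = -5.340 kJ
ΔH = q_rxn / n = -49.91 kJ/mol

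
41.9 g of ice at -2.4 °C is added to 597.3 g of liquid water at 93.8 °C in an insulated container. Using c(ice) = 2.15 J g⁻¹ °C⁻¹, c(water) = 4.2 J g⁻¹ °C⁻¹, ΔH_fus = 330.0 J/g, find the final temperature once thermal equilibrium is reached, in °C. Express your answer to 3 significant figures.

T_f = 82.4 °C

Heat to bring ice to 0 °C and melt it: q₁ = 41.9×2.15×2.4 + 41.9×330.0 = 14043 J
Heat the water can supply cooling to 0 °C: 597.3×4.2×93.8 = 235312 J > q₁, so all ice melts.
Energy balance: 597.3×4.2×(93.8 − T) = 14043 + 41.9×4.2×(T − 0)
2508.66(93.8 − T) = 14043 + 175.98 T
235312 − 14043 = 2684.64 T
T = 221269 / 2684.64 = 82.42 °C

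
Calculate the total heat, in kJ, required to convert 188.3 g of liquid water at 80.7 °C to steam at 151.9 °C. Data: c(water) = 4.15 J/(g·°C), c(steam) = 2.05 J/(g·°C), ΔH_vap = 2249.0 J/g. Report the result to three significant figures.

q = 459 kJ

q1 (heat water 80.7→100.0 °C): 188.3 × 4.15 × 19.3 = 15082 J
q2 (vaporize at 100 °C): 188.3 × 2249.0 = 423487 J
q3 (heat steam 100.0→151.9 °C): 188.3 × 2.05 × 51.9 = 20034 J
Total: 15082 + 423487 + 20034 = 458603 J = 459 kJ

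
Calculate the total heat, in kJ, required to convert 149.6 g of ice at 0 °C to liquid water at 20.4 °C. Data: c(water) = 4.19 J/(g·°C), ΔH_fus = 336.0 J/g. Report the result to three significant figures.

q1 (melt at 0 °C): 149.6 × 336.0 = 50266 J
q2 (heat water 0.0→20.4 °C): 149.6 × 4.19 × 20.4 = 12787 J
Total: 50266 + 12787 = 63053 J = 63.1 kJ

q = 63.1 kJ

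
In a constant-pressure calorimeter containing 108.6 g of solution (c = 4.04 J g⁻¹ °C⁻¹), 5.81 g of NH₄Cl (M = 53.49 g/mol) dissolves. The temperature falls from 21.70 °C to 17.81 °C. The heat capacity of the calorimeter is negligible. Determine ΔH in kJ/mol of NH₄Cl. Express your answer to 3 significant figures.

|ΔT| = |17.81 − 21.70| = 3.89 °C
|q_surr| = (108.6 × 4.04) × 3.89 = 438.744 × 3.89 = 1707 J
n(NH₄Cl) = 5.81 / 53.49 = 0.1086 mol
Temperature fell, so q_rxn = +|q_surr| = 1.707 kJ
ΔH = q_rxn / n = 15.72 kJ/mol

ΔH = 15.7 kJ/mol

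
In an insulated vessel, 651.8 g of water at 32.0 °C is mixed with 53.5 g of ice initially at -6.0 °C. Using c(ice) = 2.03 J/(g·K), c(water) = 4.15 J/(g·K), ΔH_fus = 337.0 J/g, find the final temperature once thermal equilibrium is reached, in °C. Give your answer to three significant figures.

T_f = 23.2 °C

Heat to bring ice to 0 °C and melt it: q₁ = 53.5×2.03×6.0 + 53.5×337.0 = 18681 J
Heat the water can supply cooling to 0 °C: 651.8×4.15×32.0 = 86559.0 J > q₁, so all ice melts.
Energy balance: 651.8×4.15×(32.0 − T) = 18681 + 53.5×4.15×(T − 0)
2704.97(32.0 − T) = 18681 + 222.025 T
86559.0 − 18681 = 2926.995 T
T = 67878.0 / 2926.995 = 23.19 °C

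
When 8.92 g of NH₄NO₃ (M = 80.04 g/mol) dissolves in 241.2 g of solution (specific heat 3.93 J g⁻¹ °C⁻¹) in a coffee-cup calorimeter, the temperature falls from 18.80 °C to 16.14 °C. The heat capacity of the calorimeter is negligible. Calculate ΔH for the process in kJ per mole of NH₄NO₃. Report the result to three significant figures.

ΔH = 22.6 kJ/mol

|ΔT| = |16.14 − 18.80| = 2.66 °C
|q_surr| = (241.2 × 3.93) × 2.66 = 947.916 × 2.66 = 2521 J
n(NH₄NO₃) = 8.92 / 80.04 = 0.1114 mol
Temperature fell, so q_rxn = +|q_surr| = 2.521 kJ
ΔH = q_rxn / n = 22.63 kJ/mol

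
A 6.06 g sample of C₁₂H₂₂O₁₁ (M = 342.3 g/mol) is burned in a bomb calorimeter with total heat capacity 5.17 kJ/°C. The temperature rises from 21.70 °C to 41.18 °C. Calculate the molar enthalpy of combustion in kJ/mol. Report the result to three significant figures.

ΔT = 41.18 − 21.70 = 19.48 °C
q_cal = C_cal × ΔT = 5.17 × 19.48 = 100.7116 kJ
n = 6.06 / 342.3 = 0.01770 mol
q_rxn = −q_cal = -100.7116 kJ
ΔH = -100.7116 / 0.01770 = -5690 kJ/mol

ΔH = -5690 kJ/mol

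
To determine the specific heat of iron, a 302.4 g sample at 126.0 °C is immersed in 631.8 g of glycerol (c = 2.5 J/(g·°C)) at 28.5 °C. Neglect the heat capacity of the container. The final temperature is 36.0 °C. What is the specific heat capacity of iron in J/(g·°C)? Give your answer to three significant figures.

q_gained = (631.8 × 2.5) × (36.0 − 28.5) = 11850 J
q_lost = 302.4 × c × (126.0 − 36.0) = 27216 c
Set equal: c = 11850 / 27216 = 0.435 J/(g·°C)

c = 0.435 J/(g·°C)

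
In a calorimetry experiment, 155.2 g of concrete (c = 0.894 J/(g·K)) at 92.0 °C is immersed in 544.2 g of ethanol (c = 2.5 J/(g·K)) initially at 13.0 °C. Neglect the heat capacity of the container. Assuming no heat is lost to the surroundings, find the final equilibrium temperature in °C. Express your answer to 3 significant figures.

T_f = 20.3 °C

Heat lost by concrete = heat gained by ethanol.
(155.2)(0.894)(92.0 − T) = (544.2)(2.5)(T − 13.0)
138.7488 (92.0 − T) = 1360.5 (T − 13.0)
12765 − 138.7488 T = 1360.5 T − 17687
30452 = 1499.2488 T
T = 20.31 °C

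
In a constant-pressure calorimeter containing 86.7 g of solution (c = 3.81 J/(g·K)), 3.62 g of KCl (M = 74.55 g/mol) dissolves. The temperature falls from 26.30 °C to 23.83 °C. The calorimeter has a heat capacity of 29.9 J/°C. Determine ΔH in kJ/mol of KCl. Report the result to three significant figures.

|ΔT| = |23.83 − 26.30| = 2.47 °C
|q_surr| = (86.7 × 3.81 + 29.9) × 2.47 = 360.227 × 2.47 = 889.8 J
n(KCl) = 3.62 / 74.55 = 0.04856 mol
Temperature fell, so q_rxn = +|q_surr| = 0.8898 kJ
ΔH = q_rxn / n = 18.32 kJ/mol

ΔH = 18.3 kJ/mol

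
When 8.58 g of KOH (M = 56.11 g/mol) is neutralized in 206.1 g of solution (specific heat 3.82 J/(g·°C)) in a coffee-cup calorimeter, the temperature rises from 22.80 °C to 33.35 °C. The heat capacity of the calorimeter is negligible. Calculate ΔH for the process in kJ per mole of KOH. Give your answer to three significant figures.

ΔH = -54.3 kJ/mol

|ΔT| = |33.35 − 22.80| = 10.55 °C
|q_surr| = (206.1 × 3.82) × 10.55 = 787.302 × 10.55 = 8306 J
n(KOH) = 8.58 / 56.11 = 0.1529 mol
Temperature rose, so q_rxn = −|q_surr| = -8.306 kJ
ΔH = q_rxn / n = -54.32 kJ/mol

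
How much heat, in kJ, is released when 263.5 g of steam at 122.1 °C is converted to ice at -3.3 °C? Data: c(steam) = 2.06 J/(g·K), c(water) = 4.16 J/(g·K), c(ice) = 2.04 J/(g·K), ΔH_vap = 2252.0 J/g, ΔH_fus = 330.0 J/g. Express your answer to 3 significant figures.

q = 804 kJ

q1 (cool steam 122.1→100 °C): 263.5 × 2.06 × 22.1 = 11996 J
q2 (condense at 100 °C): 263.5 × 2252.0 = 593402 J
q3 (cool water 100→0 °C): 263.5 × 4.16 × 100.0 = 109616 J
q4 (freeze at 0 °C): 263.5 × 330.0 = 86955 J
q5 (cool ice 0→-3.3 °C): 263.5 × 2.04 × 3.3 = 1774 J
Total: 11996 + 593402 + 109616 + 86955 + 1774 = 803743 J = 804 kJ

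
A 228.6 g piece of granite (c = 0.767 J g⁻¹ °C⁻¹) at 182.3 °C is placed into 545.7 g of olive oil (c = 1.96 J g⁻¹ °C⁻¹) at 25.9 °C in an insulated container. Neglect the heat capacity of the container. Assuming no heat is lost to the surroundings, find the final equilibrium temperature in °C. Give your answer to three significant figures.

Heat lost by granite = heat gained by olive oil.
(228.6)(0.767)(182.3 − T) = (545.7)(1.96)(T − 25.9)
175.3362 (182.3 − T) = 1069.572 (T − 25.9)
31964 − 175.3362 T = 1069.572 T − 27702
59666 = 1244.9082 T
T = 47.93 °C

T_f = 47.9 °C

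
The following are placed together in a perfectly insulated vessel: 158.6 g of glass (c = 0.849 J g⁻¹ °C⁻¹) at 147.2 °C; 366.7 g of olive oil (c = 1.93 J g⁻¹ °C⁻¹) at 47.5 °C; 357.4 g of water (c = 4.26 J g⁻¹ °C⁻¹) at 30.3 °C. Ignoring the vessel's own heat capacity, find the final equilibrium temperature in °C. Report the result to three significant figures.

T_f = 42.1 °C

Σ mᵢcᵢ(T − Tᵢ) = 0  ⇒  T = Σ mᵢcᵢTᵢ / Σ mᵢcᵢ
Σ mᵢcᵢ = 158.6×0.849 + 366.7×1.93 + 357.4×4.26 = 2364.9064
Σ mᵢcᵢTᵢ = 134.6514×147.2 + 707.731×47.5 + 1522.524×30.3 = 99570
T = 99570 / 2364.9064 = 42.10 °C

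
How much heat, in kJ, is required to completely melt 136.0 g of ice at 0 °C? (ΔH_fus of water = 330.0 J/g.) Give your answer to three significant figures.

q = 44.9 kJ

q = m × ΔH_fus = 136.0 × 330.0 = 44880 J = 44.9 kJ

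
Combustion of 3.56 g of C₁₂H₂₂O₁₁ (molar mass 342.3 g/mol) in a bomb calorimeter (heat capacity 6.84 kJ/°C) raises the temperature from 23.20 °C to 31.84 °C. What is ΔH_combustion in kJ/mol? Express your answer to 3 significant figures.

ΔT = 31.84 − 23.20 = 8.64 °C
q_cal = C_cal × ΔT = 6.84 × 8.64 = 59.0976 kJ
n = 3.56 / 342.3 = 0.01040 mol
q_rxn = −q_cal = -59.0976 kJ
ΔH = -59.0976 / 0.01040 = -5682 kJ/mol

ΔH = -5680 kJ/mol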